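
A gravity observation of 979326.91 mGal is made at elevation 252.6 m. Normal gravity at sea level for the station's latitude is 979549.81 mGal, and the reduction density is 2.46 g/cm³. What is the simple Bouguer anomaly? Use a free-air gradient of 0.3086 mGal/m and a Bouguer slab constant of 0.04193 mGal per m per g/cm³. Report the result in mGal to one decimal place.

-171.0

Free-air correction = 0.3086 × 252.6 = 77.95 mGal
Free-air anomaly = 979326.91 − 979549.81 + (77.95) = -144.95 mGal
Bouguer slab correction = 0.04193 × 2.46 × 252.6 = 26.06 mGal
Simple Bouguer anomaly = -144.95 − (26.06) = -171.01 mGal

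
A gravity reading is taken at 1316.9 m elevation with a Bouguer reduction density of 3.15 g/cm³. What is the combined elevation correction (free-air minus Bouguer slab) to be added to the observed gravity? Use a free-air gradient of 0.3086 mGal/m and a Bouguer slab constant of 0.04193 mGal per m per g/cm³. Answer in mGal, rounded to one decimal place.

232.5

Combined gradient = 0.3086 − 0.04193 × 3.15 = 0.1765205 mGal/m
Combined elevation correction = 0.1765205 × 1316.9 = 232.5 mGal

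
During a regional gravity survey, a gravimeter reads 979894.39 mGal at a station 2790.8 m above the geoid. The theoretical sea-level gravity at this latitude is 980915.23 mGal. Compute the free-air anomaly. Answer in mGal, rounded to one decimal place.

Free-air correction = 0.3086 × 2790.8 = 861.24 mGal
Free-air anomaly = 979894.39 − 980915.23 + (861.24) = -159.60 mGal

-159.6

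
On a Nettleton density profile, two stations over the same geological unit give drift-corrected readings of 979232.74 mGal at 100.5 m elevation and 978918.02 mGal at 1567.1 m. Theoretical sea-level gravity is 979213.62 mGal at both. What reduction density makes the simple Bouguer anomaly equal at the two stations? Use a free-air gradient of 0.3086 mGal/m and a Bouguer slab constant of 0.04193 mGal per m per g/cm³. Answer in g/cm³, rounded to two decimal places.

Δg_obs = 978918.02 − 979232.74 = -314.72 mGal over Δh = 1567.1 − 100.5 = 1466.6 m
Equal Bouguer anomalies ⇒ Δg_obs + (0.3086 − 0.04193ρ)·Δh = 0
0.3086 − 0.04193ρ = −Δg_obs/Δh = 0.21459
ρ = (0.3086 − 0.21459) / 0.04193 = 2.24 g/cm³

2.24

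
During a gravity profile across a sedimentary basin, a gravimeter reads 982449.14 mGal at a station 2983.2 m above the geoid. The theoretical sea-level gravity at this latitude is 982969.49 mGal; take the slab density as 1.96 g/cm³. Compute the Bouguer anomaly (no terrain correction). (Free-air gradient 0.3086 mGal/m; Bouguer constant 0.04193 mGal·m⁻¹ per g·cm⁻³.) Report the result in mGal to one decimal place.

Free-air correction = 0.3086 × 2983.2 = 920.62 mGal
Free-air anomaly = 982449.14 − 982969.49 + (920.62) = 400.27 mGal
Bouguer slab correction = 0.04193 × 1.96 × 2983.2 = 245.17 mGal
Simple Bouguer anomaly = 400.27 − (245.17) = 155.10 mGal

155.1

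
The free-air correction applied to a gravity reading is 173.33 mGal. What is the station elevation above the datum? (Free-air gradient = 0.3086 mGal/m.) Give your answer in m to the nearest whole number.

h = 173.33 / 0.3086 = 561.67 m

562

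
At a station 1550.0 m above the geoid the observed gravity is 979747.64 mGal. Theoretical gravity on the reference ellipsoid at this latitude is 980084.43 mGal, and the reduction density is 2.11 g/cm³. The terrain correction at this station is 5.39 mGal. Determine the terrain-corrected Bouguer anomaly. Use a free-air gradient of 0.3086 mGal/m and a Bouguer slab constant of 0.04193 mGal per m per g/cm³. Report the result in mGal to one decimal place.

9.8

Free-air correction = 0.3086 × 1550.0 = 478.33 mGal
Free-air anomaly = 979747.64 − 980084.43 + (478.33) = 141.54 mGal
Bouguer slab correction = 0.04193 × 2.11 × 1550.0 = 137.13 mGal
Simple Bouguer anomaly = 141.54 − (137.13) = 4.41 mGal
Complete Bouguer anomaly = 4.41 + 5.39 = 9.80 mGal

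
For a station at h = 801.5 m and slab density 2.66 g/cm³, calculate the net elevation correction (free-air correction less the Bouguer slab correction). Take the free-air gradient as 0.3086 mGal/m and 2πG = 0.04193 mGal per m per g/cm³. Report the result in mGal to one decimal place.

Combined gradient = 0.3086 − 0.04193 × 2.66 = 0.1970662 mGal/m
Combined elevation correction = 0.1970662 × 801.5 = 157.9 mGal

157.9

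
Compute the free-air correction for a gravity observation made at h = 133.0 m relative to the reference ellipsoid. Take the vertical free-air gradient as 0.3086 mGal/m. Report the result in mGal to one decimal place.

Free-air correction = 0.3086 × 133.0 = 41.0 mGal

41.0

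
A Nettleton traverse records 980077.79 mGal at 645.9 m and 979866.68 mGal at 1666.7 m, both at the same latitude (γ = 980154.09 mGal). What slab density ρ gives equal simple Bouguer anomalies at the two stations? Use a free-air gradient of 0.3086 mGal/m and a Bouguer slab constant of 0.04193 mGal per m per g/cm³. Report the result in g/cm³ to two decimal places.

Δg_obs = 979866.68 − 980077.79 = -211.11 mGal over Δh = 1666.7 − 645.9 = 1020.8 m
Equal Bouguer anomalies ⇒ Δg_obs + (0.3086 − 0.04193ρ)·Δh = 0
0.3086 − 0.04193ρ = −Δg_obs/Δh = 0.20681
ρ = (0.3086 − 0.20681) / 0.04193 = 2.43 g/cm³

2.43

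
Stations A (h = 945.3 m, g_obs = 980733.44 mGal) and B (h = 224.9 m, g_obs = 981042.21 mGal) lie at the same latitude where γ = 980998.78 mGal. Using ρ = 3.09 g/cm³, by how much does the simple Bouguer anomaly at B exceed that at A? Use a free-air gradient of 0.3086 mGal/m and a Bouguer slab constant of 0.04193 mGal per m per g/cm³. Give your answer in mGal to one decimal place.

Δg_SB(A) = 980733.44 − 980998.78 + 0.3086×945.3 − 0.04193×3.09×945.3 = -96.10 mGal
Δg_SB(B) = 981042.21 − 980998.78 + 0.3086×224.9 − 0.04193×3.09×224.9 = 83.70 mGal
Difference = 83.70 − (-96.10) = 179.80 mGal

179.8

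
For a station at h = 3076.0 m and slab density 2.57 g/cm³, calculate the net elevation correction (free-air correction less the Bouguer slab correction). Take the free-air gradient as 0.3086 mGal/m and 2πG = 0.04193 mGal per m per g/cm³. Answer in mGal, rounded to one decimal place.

Combined gradient = 0.3086 − 0.04193 × 2.57 = 0.2008399 mGal/m
Combined elevation correction = 0.2008399 × 3076.0 = 617.8 mGal

617.8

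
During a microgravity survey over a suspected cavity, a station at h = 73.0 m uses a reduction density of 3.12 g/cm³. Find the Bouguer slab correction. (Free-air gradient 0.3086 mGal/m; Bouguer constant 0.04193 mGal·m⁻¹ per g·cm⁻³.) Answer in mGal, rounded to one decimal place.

Bouguer slab correction = 0.04193 × 3.12 × 73.0 = 9.5 mGal

9.5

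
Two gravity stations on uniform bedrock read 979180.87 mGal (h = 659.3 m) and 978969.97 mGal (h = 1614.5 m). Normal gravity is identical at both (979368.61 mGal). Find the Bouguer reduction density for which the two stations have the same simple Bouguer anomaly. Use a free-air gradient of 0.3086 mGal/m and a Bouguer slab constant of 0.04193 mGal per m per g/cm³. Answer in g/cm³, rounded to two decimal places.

2.09

Δg_obs = 978969.97 − 979180.87 = -210.90 mGal over Δh = 1614.5 − 659.3 = 955.2 m
Equal Bouguer anomalies ⇒ Δg_obs + (0.3086 − 0.04193ρ)·Δh = 0
0.3086 − 0.04193ρ = −Δg_obs/Δh = 0.22079
ρ = (0.3086 − 0.22079) / 0.04193 = 2.09 g/cm³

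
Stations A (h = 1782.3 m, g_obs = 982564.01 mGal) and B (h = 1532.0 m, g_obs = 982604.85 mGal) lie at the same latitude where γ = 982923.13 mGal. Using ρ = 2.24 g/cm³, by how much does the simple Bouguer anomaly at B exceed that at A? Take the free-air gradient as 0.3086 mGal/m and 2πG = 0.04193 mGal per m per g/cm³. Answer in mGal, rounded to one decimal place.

-12.9

Δg_SB(A) = 982564.01 − 982923.13 + 0.3086×1782.3 − 0.04193×2.24×1782.3 = 23.50 mGal
Δg_SB(B) = 982604.85 − 982923.13 + 0.3086×1532.0 − 0.04193×2.24×1532.0 = 10.60 mGal
Difference = 10.60 − (23.50) = -12.90 mGal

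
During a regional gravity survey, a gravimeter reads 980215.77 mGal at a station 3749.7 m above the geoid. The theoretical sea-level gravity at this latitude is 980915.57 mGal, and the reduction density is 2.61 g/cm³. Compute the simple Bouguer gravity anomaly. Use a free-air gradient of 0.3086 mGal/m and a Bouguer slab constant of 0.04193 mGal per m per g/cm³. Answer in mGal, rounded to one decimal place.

Free-air correction = 0.3086 × 3749.7 = 1157.16 mGal
Free-air anomaly = 980215.77 − 980915.57 + (1157.16) = 457.36 mGal
Bouguer slab correction = 0.04193 × 2.61 × 3749.7 = 410.36 mGal
Simple Bouguer anomaly = 457.36 − (410.36) = 47.00 mGal

47.0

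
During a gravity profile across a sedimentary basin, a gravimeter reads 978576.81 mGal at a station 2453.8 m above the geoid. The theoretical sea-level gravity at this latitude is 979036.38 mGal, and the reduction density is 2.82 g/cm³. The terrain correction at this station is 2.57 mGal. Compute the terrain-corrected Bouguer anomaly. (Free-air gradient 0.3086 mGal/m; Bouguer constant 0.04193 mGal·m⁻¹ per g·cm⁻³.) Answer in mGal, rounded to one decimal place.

10.1

Free-air correction = 0.3086 × 2453.8 = 757.24 mGal
Free-air anomaly = 978576.81 − 979036.38 + (757.24) = 297.67 mGal
Bouguer slab correction = 0.04193 × 2.82 × 2453.8 = 290.14 mGal
Simple Bouguer anomaly = 297.67 − (290.14) = 7.53 mGal
Complete Bouguer anomaly = 7.53 + 2.57 = 10.10 mGal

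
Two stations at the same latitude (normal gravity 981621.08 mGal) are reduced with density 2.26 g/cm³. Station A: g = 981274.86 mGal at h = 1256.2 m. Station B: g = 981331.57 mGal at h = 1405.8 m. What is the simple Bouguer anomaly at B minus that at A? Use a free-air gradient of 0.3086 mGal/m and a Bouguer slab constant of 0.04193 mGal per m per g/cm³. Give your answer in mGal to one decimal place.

88.7

Δg_SB(A) = 981274.86 − 981621.08 + 0.3086×1256.2 − 0.04193×2.26×1256.2 = -77.60 mGal
Δg_SB(B) = 981331.57 − 981621.08 + 0.3086×1405.8 − 0.04193×2.26×1405.8 = 11.10 mGal
Difference = 11.10 − (-77.60) = 88.70 mGal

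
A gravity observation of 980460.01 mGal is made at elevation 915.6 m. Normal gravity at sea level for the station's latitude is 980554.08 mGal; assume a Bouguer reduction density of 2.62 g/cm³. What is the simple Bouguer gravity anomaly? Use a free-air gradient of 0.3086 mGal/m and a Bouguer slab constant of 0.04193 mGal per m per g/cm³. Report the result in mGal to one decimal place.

87.9

Free-air correction = 0.3086 × 915.6 = 282.55 mGal
Free-air anomaly = 980460.01 − 980554.08 + (282.55) = 188.48 mGal
Bouguer slab correction = 0.04193 × 2.62 × 915.6 = 100.58 mGal
Simple Bouguer anomaly = 188.48 − (100.58) = 87.90 mGal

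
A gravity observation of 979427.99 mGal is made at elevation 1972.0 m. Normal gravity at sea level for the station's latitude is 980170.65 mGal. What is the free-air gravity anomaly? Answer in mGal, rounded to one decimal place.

-134.1

Free-air correction = 0.3086 × 1972.0 = 608.56 mGal
Free-air anomaly = 979427.99 − 980170.65 + (608.56) = -134.10 mGal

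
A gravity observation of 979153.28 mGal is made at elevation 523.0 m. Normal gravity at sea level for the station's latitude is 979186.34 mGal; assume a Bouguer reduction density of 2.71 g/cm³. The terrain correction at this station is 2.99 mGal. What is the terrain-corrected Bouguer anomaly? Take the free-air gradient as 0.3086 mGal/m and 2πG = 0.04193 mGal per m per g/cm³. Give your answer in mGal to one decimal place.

Free-air correction = 0.3086 × 523.0 = 161.40 mGal
Free-air anomaly = 979153.28 − 979186.34 + (161.40) = 128.34 mGal
Bouguer slab correction = 0.04193 × 2.71 × 523.0 = 59.43 mGal
Simple Bouguer anomaly = 128.34 − (59.43) = 68.91 mGal
Complete Bouguer anomaly = 68.91 + 2.99 = 71.90 mGal

71.9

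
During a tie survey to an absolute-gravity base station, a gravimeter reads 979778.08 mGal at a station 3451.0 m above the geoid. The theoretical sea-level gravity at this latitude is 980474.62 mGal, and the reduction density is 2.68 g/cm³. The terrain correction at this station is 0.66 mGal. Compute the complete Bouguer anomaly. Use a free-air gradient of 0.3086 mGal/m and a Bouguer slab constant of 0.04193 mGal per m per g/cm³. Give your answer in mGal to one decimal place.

-18.7

Free-air correction = 0.3086 × 3451.0 = 1064.98 mGal
Free-air anomaly = 979778.08 − 980474.62 + (1064.98) = 368.44 mGal
Bouguer slab correction = 0.04193 × 2.68 × 3451.0 = 387.80 mGal
Simple Bouguer anomaly = 368.44 − (387.80) = -19.36 mGal
Complete Bouguer anomaly = -19.36 + 0.66 = -18.70 mGal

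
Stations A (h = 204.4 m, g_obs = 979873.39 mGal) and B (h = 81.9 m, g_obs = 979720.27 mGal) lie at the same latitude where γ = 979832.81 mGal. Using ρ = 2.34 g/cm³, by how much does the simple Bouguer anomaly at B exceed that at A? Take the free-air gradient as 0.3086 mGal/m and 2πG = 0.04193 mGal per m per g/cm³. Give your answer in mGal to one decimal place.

Δg_SB(A) = 979873.39 − 979832.81 + 0.3086×204.4 − 0.04193×2.34×204.4 = 83.60 mGal
Δg_SB(B) = 979720.27 − 979832.81 + 0.3086×81.9 − 0.04193×2.34×81.9 = -95.30 mGal
Difference = -95.30 − (83.60) = -178.90 mGal

-178.9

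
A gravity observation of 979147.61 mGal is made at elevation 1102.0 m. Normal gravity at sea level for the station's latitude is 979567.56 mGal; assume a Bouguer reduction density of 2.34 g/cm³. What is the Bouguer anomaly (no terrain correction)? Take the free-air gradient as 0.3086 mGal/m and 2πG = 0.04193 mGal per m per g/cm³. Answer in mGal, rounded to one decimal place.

-188.0

Free-air correction = 0.3086 × 1102.0 = 340.08 mGal
Free-air anomaly = 979147.61 − 979567.56 + (340.08) = -79.87 mGal
Bouguer slab correction = 0.04193 × 2.34 × 1102.0 = 108.12 mGal
Simple Bouguer anomaly = -79.87 − (108.12) = -187.99 mGal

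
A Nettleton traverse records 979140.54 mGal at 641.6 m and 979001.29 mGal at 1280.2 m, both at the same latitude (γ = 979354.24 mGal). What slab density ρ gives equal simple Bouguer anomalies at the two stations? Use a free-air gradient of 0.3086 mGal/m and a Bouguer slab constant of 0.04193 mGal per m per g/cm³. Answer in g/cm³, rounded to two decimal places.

Δg_obs = 979001.29 − 979140.54 = -139.25 mGal over Δh = 1280.2 − 641.6 = 638.6 m
Equal Bouguer anomalies ⇒ Δg_obs + (0.3086 − 0.04193ρ)·Δh = 0
0.3086 − 0.04193ρ = −Δg_obs/Δh = 0.21806
ρ = (0.3086 − 0.21806) / 0.04193 = 2.16 g/cm³

2.16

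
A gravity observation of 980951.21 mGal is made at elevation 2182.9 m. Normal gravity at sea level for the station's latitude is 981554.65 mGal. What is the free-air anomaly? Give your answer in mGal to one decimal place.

Free-air correction = 0.3086 × 2182.9 = 673.64 mGal
Free-air anomaly = 980951.21 − 981554.65 + (673.64) = 70.20 mGal

70.2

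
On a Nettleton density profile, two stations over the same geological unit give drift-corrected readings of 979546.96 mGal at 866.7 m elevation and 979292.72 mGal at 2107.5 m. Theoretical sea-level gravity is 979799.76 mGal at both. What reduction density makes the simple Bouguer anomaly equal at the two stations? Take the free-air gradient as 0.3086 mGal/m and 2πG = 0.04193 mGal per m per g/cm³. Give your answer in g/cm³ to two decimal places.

Δg_obs = 979292.72 − 979546.96 = -254.24 mGal over Δh = 2107.5 − 866.7 = 1240.8 m
Equal Bouguer anomalies ⇒ Δg_obs + (0.3086 − 0.04193ρ)·Δh = 0
0.3086 − 0.04193ρ = −Δg_obs/Δh = 0.20490
ρ = (0.3086 − 0.20490) / 0.04193 = 2.47 g/cm³

2.47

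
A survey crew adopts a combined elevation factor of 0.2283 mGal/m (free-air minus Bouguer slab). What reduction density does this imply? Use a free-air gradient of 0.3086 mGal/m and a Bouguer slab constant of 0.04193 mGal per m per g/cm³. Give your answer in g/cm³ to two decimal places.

0.2283 = 0.3086 − 0.04193 × ρ
ρ = (0.3086 − 0.2283) / 0.04193 = 1.92 g/cm³

1.92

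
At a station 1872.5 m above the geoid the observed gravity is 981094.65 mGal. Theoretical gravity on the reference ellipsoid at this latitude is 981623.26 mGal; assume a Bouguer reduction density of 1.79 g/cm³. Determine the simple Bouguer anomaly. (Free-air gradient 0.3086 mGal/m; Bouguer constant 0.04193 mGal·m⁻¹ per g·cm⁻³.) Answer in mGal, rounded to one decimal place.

-91.3

Free-air correction = 0.3086 × 1872.5 = 577.85 mGal
Free-air anomaly = 981094.65 − 981623.26 + (577.85) = 49.24 mGal
Bouguer slab correction = 0.04193 × 1.79 × 1872.5 = 140.54 mGal
Simple Bouguer anomaly = 49.24 − (140.54) = -91.30 mGal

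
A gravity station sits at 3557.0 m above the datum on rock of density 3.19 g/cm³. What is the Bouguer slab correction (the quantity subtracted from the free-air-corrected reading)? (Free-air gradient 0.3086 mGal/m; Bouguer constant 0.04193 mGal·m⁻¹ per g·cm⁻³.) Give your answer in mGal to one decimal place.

475.8

Bouguer slab correction = 0.04193 × 3.19 × 3557.0 = 475.8 mGal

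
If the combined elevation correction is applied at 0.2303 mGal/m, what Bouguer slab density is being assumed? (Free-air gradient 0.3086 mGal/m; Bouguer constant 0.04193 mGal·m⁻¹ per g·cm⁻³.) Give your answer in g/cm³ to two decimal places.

1.87

0.2303 = 0.3086 − 0.04193 × ρ
ρ = (0.3086 − 0.2303) / 0.04193 = 1.87 g/cm³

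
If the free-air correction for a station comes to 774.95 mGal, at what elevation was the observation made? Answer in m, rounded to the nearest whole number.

h = 774.95 / 0.3086 = 2511.18 m

2511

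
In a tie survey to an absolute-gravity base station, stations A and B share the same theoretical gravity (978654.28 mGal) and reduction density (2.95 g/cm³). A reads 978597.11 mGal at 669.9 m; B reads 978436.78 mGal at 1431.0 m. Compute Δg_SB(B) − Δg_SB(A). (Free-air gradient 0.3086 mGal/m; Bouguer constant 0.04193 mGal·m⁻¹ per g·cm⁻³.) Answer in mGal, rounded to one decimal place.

-19.6

Δg_SB(A) = 978597.11 − 978654.28 + 0.3086×669.9 − 0.04193×2.95×669.9 = 66.70 mGal
Δg_SB(B) = 978436.78 − 978654.28 + 0.3086×1431.0 − 0.04193×2.95×1431.0 = 47.10 mGal
Difference = 47.10 − (66.70) = -19.60 mGal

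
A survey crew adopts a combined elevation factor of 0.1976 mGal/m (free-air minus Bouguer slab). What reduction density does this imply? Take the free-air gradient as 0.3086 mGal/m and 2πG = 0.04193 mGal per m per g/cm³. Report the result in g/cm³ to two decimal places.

2.65

0.1976 = 0.3086 − 0.04193 × ρ
ρ = (0.3086 − 0.1976) / 0.04193 = 2.65 g/cm³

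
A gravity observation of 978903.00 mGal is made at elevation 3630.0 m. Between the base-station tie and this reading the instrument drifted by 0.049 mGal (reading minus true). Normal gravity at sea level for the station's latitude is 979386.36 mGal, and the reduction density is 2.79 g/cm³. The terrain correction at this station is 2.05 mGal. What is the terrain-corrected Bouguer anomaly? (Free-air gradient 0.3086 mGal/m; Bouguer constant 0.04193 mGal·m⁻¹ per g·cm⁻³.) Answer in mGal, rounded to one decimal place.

Drift-corrected reading = 978903.00 − (0.049) = 978902.951 mGal
Free-air correction = 0.3086 × 3630.0 = 1120.22 mGal
Free-air anomaly = 978902.951 − 979386.36 + (1120.22) = 636.811 mGal
Bouguer slab correction = 0.04193 × 2.79 × 3630.0 = 424.65 mGal
Simple Bouguer anomaly = 636.811 − (424.65) = 212.161 mGal
Complete Bouguer anomaly = 212.161 + 2.05 = 214.211 mGal

214.2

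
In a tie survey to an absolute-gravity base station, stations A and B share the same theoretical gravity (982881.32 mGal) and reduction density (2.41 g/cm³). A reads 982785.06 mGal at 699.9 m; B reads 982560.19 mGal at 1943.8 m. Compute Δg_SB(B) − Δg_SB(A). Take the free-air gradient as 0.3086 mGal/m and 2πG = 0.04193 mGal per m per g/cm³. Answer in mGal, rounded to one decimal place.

Δg_SB(A) = 982785.06 − 982881.32 + 0.3086×699.9 − 0.04193×2.41×699.9 = 49.00 mGal
Δg_SB(B) = 982560.19 − 982881.32 + 0.3086×1943.8 − 0.04193×2.41×1943.8 = 82.30 mGal
Difference = 82.30 − (49.00) = 33.30 mGal

33.3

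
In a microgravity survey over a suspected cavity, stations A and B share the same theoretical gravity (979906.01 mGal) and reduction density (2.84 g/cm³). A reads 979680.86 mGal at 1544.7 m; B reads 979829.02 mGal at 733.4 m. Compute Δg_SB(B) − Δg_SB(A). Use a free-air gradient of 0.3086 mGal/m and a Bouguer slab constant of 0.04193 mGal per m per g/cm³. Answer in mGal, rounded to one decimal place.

Δg_SB(A) = 979680.86 − 979906.01 + 0.3086×1544.7 − 0.04193×2.84×1544.7 = 67.60 mGal
Δg_SB(B) = 979829.02 − 979906.01 + 0.3086×733.4 − 0.04193×2.84×733.4 = 62.00 mGal
Difference = 62.00 − (67.60) = -5.60 mGal

-5.6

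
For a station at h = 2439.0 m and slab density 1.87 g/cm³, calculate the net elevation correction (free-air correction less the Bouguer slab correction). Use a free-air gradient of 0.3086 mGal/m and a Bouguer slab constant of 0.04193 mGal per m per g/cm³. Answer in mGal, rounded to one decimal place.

561.4

Combined gradient = 0.3086 − 0.04193 × 1.87 = 0.2301909 mGal/m
Combined elevation correction = 0.2301909 × 2439.0 = 561.4 mGal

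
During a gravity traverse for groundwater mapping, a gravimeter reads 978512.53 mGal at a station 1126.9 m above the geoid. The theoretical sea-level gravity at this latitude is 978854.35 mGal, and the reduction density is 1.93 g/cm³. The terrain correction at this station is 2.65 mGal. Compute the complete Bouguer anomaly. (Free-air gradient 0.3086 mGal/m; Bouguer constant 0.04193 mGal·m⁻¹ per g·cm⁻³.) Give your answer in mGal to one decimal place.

Free-air correction = 0.3086 × 1126.9 = 347.76 mGal
Free-air anomaly = 978512.53 − 978854.35 + (347.76) = 5.94 mGal
Bouguer slab correction = 0.04193 × 1.93 × 1126.9 = 91.19 mGal
Simple Bouguer anomaly = 5.94 − (91.19) = -85.25 mGal
Complete Bouguer anomaly = -85.25 + 2.65 = -82.60 mGal

-82.6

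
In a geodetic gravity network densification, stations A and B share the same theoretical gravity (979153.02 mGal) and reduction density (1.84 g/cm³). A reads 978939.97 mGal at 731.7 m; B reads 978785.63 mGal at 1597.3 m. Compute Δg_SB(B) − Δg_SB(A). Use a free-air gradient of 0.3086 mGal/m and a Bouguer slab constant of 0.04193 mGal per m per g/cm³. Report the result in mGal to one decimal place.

Δg_SB(A) = 978939.97 − 979153.02 + 0.3086×731.7 − 0.04193×1.84×731.7 = -43.70 mGal
Δg_SB(B) = 978785.63 − 979153.02 + 0.3086×1597.3 − 0.04193×1.84×1597.3 = 2.30 mGal
Difference = 2.30 − (-43.70) = 46.00 mGal

46.0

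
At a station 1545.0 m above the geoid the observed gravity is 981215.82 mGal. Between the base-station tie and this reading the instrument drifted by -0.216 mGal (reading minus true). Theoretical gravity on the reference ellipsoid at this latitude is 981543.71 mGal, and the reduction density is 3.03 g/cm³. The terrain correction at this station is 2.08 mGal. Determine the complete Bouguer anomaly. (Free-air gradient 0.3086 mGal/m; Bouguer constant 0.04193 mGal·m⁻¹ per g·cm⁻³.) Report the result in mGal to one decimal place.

Drift-corrected reading = 981215.82 − (-0.216) = 981216.036 mGal
Free-air correction = 0.3086 × 1545.0 = 476.79 mGal
Free-air anomaly = 981216.036 − 981543.71 + (476.79) = 149.116 mGal
Bouguer slab correction = 0.04193 × 3.03 × 1545.0 = 196.29 mGal
Simple Bouguer anomaly = 149.116 − (196.29) = -47.174 mGal
Complete Bouguer anomaly = -47.174 + 2.08 = -45.094 mGal

-45.1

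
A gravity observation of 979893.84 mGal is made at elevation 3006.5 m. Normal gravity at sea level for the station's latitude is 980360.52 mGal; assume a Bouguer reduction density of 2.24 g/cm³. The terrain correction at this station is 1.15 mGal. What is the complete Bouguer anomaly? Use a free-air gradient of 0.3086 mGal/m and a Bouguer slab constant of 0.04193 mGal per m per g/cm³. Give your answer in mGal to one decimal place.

179.9

Free-air correction = 0.3086 × 3006.5 = 927.81 mGal
Free-air anomaly = 979893.84 − 980360.52 + (927.81) = 461.13 mGal
Bouguer slab correction = 0.04193 × 2.24 × 3006.5 = 282.38 mGal
Simple Bouguer anomaly = 461.13 − (282.38) = 178.75 mGal
Complete Bouguer anomaly = 178.75 + 1.15 = 179.90 mGal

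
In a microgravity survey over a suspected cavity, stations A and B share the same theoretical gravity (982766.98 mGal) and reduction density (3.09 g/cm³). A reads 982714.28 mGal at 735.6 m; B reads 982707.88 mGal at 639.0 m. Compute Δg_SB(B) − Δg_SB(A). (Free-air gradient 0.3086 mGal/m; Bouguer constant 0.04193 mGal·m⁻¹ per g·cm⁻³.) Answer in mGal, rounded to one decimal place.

Δg_SB(A) = 982714.28 − 982766.98 + 0.3086×735.6 − 0.04193×3.09×735.6 = 79.00 mGal
Δg_SB(B) = 982707.88 − 982766.98 + 0.3086×639.0 − 0.04193×3.09×639.0 = 55.30 mGal
Difference = 55.30 − (79.00) = -23.70 mGal

-23.7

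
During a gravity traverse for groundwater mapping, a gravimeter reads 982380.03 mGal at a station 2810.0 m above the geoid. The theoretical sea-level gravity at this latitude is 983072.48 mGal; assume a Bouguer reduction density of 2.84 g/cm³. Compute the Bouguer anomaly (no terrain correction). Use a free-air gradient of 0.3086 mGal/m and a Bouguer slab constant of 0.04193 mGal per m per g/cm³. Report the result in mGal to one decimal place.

-159.9

Free-air correction = 0.3086 × 2810.0 = 867.17 mGal
Free-air anomaly = 982380.03 − 983072.48 + (867.17) = 174.72 mGal
Bouguer slab correction = 0.04193 × 2.84 × 2810.0 = 334.62 mGal
Simple Bouguer anomaly = 174.72 − (334.62) = -159.90 mGal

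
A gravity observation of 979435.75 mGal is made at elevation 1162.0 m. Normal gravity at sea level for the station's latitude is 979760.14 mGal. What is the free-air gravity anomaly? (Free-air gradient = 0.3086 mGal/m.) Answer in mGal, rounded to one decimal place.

34.2

Free-air correction = 0.3086 × 1162.0 = 358.59 mGal
Free-air anomaly = 979435.75 − 979760.14 + (358.59) = 34.20 mGal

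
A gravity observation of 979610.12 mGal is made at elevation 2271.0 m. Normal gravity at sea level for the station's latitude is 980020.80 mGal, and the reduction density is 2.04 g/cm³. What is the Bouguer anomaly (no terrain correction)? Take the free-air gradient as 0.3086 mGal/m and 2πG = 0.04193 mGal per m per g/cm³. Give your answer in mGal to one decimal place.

Free-air correction = 0.3086 × 2271.0 = 700.83 mGal
Free-air anomaly = 979610.12 − 980020.80 + (700.83) = 290.15 mGal
Bouguer slab correction = 0.04193 × 2.04 × 2271.0 = 194.25 mGal
Simple Bouguer anomaly = 290.15 − (194.25) = 95.90 mGal

95.9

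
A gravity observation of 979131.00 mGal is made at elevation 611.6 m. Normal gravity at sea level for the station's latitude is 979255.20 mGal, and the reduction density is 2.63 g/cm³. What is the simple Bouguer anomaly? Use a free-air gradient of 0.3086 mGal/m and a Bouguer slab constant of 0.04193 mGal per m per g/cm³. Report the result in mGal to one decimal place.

Free-air correction = 0.3086 × 611.6 = 188.74 mGal
Free-air anomaly = 979131.00 − 979255.20 + (188.74) = 64.54 mGal
Bouguer slab correction = 0.04193 × 2.63 × 611.6 = 67.44 mGal
Simple Bouguer anomaly = 64.54 − (67.44) = -2.90 mGal

-2.9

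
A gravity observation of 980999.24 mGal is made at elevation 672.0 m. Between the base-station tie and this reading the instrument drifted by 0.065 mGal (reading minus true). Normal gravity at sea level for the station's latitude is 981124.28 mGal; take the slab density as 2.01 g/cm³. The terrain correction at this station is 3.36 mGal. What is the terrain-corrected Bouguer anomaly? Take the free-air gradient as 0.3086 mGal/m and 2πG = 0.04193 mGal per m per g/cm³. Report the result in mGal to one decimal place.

29.0

Drift-corrected reading = 980999.24 − (0.065) = 980999.175 mGal
Free-air correction = 0.3086 × 672.0 = 207.38 mGal
Free-air anomaly = 980999.175 − 981124.28 + (207.38) = 82.275 mGal
Bouguer slab correction = 0.04193 × 2.01 × 672.0 = 56.64 mGal
Simple Bouguer anomaly = 82.275 − (56.64) = 25.635 mGal
Complete Bouguer anomaly = 25.635 + 3.36 = 28.995 mGal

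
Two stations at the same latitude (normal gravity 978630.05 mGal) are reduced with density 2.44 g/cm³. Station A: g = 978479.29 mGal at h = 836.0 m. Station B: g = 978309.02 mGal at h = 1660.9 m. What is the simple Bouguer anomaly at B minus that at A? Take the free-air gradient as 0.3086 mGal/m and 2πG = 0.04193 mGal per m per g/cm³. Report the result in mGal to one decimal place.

-0.1

Δg_SB(A) = 978479.29 − 978630.05 + 0.3086×836.0 − 0.04193×2.44×836.0 = 21.70 mGal
Δg_SB(B) = 978309.02 − 978630.05 + 0.3086×1660.9 − 0.04193×2.44×1660.9 = 21.60 mGal
Difference = 21.60 − (21.70) = -0.10 mGal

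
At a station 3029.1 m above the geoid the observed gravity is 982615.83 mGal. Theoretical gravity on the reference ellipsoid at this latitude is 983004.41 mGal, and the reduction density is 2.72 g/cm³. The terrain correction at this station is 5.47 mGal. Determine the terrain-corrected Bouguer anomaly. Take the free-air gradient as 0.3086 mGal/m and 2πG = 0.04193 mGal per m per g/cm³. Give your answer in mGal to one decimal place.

206.2

Free-air correction = 0.3086 × 3029.1 = 934.78 mGal
Free-air anomaly = 982615.83 − 983004.41 + (934.78) = 546.20 mGal
Bouguer slab correction = 0.04193 × 2.72 × 3029.1 = 345.47 mGal
Simple Bouguer anomaly = 546.20 − (345.47) = 200.73 mGal
Complete Bouguer anomaly = 200.73 + 5.47 = 206.20 mGal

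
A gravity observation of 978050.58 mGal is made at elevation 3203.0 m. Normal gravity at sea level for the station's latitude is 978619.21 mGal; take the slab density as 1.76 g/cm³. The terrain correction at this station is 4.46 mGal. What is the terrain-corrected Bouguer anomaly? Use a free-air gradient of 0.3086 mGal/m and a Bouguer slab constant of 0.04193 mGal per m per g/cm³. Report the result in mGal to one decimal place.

187.9

Free-air correction = 0.3086 × 3203.0 = 988.45 mGal
Free-air anomaly = 978050.58 − 978619.21 + (988.45) = 419.82 mGal
Bouguer slab correction = 0.04193 × 1.76 × 3203.0 = 236.37 mGal
Simple Bouguer anomaly = 419.82 − (236.37) = 183.45 mGal
Complete Bouguer anomaly = 183.45 + 4.46 = 187.91 mGal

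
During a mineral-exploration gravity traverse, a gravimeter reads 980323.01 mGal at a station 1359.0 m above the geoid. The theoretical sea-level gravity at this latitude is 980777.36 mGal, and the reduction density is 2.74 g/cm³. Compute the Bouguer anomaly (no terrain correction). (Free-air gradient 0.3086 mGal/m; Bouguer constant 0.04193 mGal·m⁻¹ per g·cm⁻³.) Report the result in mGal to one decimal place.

-191.1

Free-air correction = 0.3086 × 1359.0 = 419.39 mGal
Free-air anomaly = 980323.01 − 980777.36 + (419.39) = -34.96 mGal
Bouguer slab correction = 0.04193 × 2.74 × 1359.0 = 156.13 mGal
Simple Bouguer anomaly = -34.96 − (156.13) = -191.09 mGal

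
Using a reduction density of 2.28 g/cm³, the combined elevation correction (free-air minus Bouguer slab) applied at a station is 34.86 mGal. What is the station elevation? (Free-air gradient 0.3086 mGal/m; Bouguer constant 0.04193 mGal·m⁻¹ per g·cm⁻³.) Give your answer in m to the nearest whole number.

164

Combined gradient = 0.3086 − 0.04193 × 2.28 = 0.2129996 mGal/m
h = 34.86 / 0.2129996 = 163.66 m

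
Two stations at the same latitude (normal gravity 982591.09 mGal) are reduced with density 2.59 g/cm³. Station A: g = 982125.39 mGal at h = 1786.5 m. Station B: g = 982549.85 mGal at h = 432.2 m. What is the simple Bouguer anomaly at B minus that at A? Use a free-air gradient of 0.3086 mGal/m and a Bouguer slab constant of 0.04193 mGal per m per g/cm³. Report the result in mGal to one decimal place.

Δg_SB(A) = 982125.39 − 982591.09 + 0.3086×1786.5 − 0.04193×2.59×1786.5 = -108.40 mGal
Δg_SB(B) = 982549.85 − 982591.09 + 0.3086×432.2 − 0.04193×2.59×432.2 = 45.20 mGal
Difference = 45.20 − (-108.40) = 153.60 mGal

153.6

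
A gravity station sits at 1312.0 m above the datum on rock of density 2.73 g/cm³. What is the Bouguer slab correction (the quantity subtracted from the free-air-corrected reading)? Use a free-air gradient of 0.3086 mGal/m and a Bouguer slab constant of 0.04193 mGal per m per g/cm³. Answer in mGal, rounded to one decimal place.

150.2

Bouguer slab correction = 0.04193 × 2.73 × 1312.0 = 150.2 mGal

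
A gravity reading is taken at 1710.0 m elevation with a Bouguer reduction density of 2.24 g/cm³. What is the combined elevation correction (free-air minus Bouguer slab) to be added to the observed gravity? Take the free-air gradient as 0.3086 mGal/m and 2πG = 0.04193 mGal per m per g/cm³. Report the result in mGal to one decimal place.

Combined gradient = 0.3086 − 0.04193 × 2.24 = 0.2146768 mGal/m
Combined elevation correction = 0.2146768 × 1710.0 = 367.1 mGal

367.1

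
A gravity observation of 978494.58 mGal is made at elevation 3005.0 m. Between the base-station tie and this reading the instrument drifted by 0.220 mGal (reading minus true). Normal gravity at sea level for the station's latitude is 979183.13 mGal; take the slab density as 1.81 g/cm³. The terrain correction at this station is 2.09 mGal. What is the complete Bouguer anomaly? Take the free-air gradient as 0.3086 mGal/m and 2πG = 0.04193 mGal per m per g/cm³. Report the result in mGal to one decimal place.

Drift-corrected reading = 978494.58 − (0.220) = 978494.360 mGal
Free-air correction = 0.3086 × 3005.0 = 927.34 mGal
Free-air anomaly = 978494.360 − 979183.13 + (927.34) = 238.570 mGal
Bouguer slab correction = 0.04193 × 1.81 × 3005.0 = 228.06 mGal
Simple Bouguer anomaly = 238.570 − (228.06) = 10.510 mGal
Complete Bouguer anomaly = 10.510 + 2.09 = 12.600 mGal

12.6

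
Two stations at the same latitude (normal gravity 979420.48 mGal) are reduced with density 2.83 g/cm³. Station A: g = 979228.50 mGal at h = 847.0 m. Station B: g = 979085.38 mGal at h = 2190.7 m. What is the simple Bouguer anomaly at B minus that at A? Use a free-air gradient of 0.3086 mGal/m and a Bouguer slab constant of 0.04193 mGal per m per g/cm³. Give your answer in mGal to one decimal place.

112.1

Δg_SB(A) = 979228.50 − 979420.48 + 0.3086×847.0 − 0.04193×2.83×847.0 = -31.10 mGal
Δg_SB(B) = 979085.38 − 979420.48 + 0.3086×2190.7 − 0.04193×2.83×2190.7 = 81.00 mGal
Difference = 81.00 − (-31.10) = 112.10 mGal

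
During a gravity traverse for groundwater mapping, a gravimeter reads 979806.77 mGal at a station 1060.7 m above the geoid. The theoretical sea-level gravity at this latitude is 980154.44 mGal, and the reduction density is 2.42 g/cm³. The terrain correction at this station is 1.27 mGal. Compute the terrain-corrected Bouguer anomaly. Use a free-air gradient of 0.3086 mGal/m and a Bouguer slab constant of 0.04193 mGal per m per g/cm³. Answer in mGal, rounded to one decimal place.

-126.7

Free-air correction = 0.3086 × 1060.7 = 327.33 mGal
Free-air anomaly = 979806.77 − 980154.44 + (327.33) = -20.34 mGal
Bouguer slab correction = 0.04193 × 2.42 × 1060.7 = 107.63 mGal
Simple Bouguer anomaly = -20.34 − (107.63) = -127.97 mGal
Complete Bouguer anomaly = -127.97 + 1.27 = -126.70 mGal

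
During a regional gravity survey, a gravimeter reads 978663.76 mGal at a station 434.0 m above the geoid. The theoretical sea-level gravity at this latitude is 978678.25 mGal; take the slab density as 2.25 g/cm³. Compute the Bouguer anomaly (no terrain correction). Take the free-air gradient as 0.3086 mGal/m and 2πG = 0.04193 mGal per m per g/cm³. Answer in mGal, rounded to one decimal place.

Free-air correction = 0.3086 × 434.0 = 133.93 mGal
Free-air anomaly = 978663.76 − 978678.25 + (133.93) = 119.44 mGal
Bouguer slab correction = 0.04193 × 2.25 × 434.0 = 40.94 mGal
Simple Bouguer anomaly = 119.44 − (40.94) = 78.50 mGal

78.5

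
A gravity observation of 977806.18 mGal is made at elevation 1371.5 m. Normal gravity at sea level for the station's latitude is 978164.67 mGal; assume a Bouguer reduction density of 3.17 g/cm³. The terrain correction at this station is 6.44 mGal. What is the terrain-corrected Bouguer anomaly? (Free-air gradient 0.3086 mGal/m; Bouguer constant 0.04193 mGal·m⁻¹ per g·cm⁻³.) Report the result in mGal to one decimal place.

-111.1

Free-air correction = 0.3086 × 1371.5 = 423.24 mGal
Free-air anomaly = 977806.18 − 978164.67 + (423.24) = 64.75 mGal
Bouguer slab correction = 0.04193 × 3.17 × 1371.5 = 182.30 mGal
Simple Bouguer anomaly = 64.75 − (182.30) = -117.55 mGal
Complete Bouguer anomaly = -117.55 + 6.44 = -111.11 mGal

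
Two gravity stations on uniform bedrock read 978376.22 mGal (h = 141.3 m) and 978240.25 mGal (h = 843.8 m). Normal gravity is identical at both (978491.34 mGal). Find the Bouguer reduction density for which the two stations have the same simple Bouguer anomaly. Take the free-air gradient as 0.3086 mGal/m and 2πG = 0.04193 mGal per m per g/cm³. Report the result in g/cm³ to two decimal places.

2.74

Δg_obs = 978240.25 − 978376.22 = -135.97 mGal over Δh = 843.8 − 141.3 = 702.5 m
Equal Bouguer anomalies ⇒ Δg_obs + (0.3086 − 0.04193ρ)·Δh = 0
0.3086 − 0.04193ρ = −Δg_obs/Δh = 0.19355
ρ = (0.3086 − 0.19355) / 0.04193 = 2.74 g/cm³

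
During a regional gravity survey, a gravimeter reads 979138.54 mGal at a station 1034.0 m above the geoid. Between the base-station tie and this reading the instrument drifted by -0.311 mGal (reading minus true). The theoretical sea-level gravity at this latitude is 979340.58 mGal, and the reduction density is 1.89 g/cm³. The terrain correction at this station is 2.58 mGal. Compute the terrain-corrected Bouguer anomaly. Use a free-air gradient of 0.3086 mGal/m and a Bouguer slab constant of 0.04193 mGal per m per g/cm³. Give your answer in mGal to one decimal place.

38.0

Drift-corrected reading = 979138.54 − (-0.311) = 979138.851 mGal
Free-air correction = 0.3086 × 1034.0 = 319.09 mGal
Free-air anomaly = 979138.851 − 979340.58 + (319.09) = 117.361 mGal
Bouguer slab correction = 0.04193 × 1.89 × 1034.0 = 81.94 mGal
Simple Bouguer anomaly = 117.361 − (81.94) = 35.421 mGal
Complete Bouguer anomaly = 35.421 + 2.58 = 38.001 mGal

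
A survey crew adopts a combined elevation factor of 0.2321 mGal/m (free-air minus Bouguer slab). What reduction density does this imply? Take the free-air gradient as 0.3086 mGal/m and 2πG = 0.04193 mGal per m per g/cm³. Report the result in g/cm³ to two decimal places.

0.2321 = 0.3086 − 0.04193 × ρ
ρ = (0.3086 − 0.2321) / 0.04193 = 1.82 g/cm³

1.82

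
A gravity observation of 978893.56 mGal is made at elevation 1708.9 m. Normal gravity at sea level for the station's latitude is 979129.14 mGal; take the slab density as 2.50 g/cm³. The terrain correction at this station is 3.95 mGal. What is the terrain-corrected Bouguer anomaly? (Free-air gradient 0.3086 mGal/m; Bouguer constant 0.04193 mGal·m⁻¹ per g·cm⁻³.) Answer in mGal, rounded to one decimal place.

Free-air correction = 0.3086 × 1708.9 = 527.37 mGal
Free-air anomaly = 978893.56 − 979129.14 + (527.37) = 291.79 mGal
Bouguer slab correction = 0.04193 × 2.50 × 1708.9 = 179.14 mGal
Simple Bouguer anomaly = 291.79 − (179.14) = 112.65 mGal
Complete Bouguer anomaly = 112.65 + 3.95 = 116.60 mGal

116.6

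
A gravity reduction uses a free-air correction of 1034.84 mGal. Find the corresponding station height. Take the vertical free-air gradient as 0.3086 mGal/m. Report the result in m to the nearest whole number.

3353

h = 1034.84 / 0.3086 = 3353.34 m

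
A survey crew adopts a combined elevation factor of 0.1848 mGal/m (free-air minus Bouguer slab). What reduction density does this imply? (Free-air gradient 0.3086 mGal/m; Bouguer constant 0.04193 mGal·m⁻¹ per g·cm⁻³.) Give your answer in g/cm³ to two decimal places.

0.1848 = 0.3086 − 0.04193 × ρ
ρ = (0.3086 − 0.1848) / 0.04193 = 2.95 g/cm³

2.95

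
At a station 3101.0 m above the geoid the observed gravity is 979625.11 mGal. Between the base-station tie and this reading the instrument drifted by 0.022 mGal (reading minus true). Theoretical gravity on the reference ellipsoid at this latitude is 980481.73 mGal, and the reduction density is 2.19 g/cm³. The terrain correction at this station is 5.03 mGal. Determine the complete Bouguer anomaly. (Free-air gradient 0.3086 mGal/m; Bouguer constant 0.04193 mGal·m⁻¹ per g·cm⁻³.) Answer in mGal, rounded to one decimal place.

-179.4

Drift-corrected reading = 979625.11 − (0.022) = 979625.088 mGal
Free-air correction = 0.3086 × 3101.0 = 956.97 mGal
Free-air anomaly = 979625.088 − 980481.73 + (956.97) = 100.328 mGal
Bouguer slab correction = 0.04193 × 2.19 × 3101.0 = 284.75 mGal
Simple Bouguer anomaly = 100.328 − (284.75) = -184.422 mGal
Complete Bouguer anomaly = -184.422 + 5.03 = -179.392 mGal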